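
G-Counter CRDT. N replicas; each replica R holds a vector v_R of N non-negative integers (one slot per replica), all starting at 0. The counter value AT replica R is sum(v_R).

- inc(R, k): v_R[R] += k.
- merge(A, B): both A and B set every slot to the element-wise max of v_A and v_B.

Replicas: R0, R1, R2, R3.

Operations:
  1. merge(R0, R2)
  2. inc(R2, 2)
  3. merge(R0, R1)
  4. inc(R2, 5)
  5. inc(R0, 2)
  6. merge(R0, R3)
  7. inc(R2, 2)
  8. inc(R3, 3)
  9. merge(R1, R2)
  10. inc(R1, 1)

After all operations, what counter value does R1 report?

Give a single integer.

Op 1: merge R0<->R2 -> R0=(0,0,0,0) R2=(0,0,0,0)
Op 2: inc R2 by 2 -> R2=(0,0,2,0) value=2
Op 3: merge R0<->R1 -> R0=(0,0,0,0) R1=(0,0,0,0)
Op 4: inc R2 by 5 -> R2=(0,0,7,0) value=7
Op 5: inc R0 by 2 -> R0=(2,0,0,0) value=2
Op 6: merge R0<->R3 -> R0=(2,0,0,0) R3=(2,0,0,0)
Op 7: inc R2 by 2 -> R2=(0,0,9,0) value=9
Op 8: inc R3 by 3 -> R3=(2,0,0,3) value=5
Op 9: merge R1<->R2 -> R1=(0,0,9,0) R2=(0,0,9,0)
Op 10: inc R1 by 1 -> R1=(0,1,9,0) value=10

Answer: 10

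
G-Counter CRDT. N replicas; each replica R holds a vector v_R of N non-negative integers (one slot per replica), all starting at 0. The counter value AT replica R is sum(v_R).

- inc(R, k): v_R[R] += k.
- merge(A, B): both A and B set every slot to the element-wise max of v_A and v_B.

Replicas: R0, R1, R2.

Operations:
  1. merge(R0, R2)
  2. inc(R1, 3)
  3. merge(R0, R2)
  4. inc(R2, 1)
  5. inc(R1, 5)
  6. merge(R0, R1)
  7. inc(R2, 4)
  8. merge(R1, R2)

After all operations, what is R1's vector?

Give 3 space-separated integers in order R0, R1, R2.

Answer: 0 8 5

Derivation:
Op 1: merge R0<->R2 -> R0=(0,0,0) R2=(0,0,0)
Op 2: inc R1 by 3 -> R1=(0,3,0) value=3
Op 3: merge R0<->R2 -> R0=(0,0,0) R2=(0,0,0)
Op 4: inc R2 by 1 -> R2=(0,0,1) value=1
Op 5: inc R1 by 5 -> R1=(0,8,0) value=8
Op 6: merge R0<->R1 -> R0=(0,8,0) R1=(0,8,0)
Op 7: inc R2 by 4 -> R2=(0,0,5) value=5
Op 8: merge R1<->R2 -> R1=(0,8,5) R2=(0,8,5)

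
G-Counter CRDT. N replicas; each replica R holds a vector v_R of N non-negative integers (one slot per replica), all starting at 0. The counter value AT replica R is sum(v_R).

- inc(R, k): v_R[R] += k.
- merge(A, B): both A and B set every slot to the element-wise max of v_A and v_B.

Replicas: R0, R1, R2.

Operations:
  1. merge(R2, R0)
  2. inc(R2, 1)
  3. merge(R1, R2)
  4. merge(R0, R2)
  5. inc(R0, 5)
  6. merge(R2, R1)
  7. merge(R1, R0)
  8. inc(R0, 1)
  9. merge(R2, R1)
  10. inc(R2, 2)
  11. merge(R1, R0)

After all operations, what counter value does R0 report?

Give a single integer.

Op 1: merge R2<->R0 -> R2=(0,0,0) R0=(0,0,0)
Op 2: inc R2 by 1 -> R2=(0,0,1) value=1
Op 3: merge R1<->R2 -> R1=(0,0,1) R2=(0,0,1)
Op 4: merge R0<->R2 -> R0=(0,0,1) R2=(0,0,1)
Op 5: inc R0 by 5 -> R0=(5,0,1) value=6
Op 6: merge R2<->R1 -> R2=(0,0,1) R1=(0,0,1)
Op 7: merge R1<->R0 -> R1=(5,0,1) R0=(5,0,1)
Op 8: inc R0 by 1 -> R0=(6,0,1) value=7
Op 9: merge R2<->R1 -> R2=(5,0,1) R1=(5,0,1)
Op 10: inc R2 by 2 -> R2=(5,0,3) value=8
Op 11: merge R1<->R0 -> R1=(6,0,1) R0=(6,0,1)

Answer: 7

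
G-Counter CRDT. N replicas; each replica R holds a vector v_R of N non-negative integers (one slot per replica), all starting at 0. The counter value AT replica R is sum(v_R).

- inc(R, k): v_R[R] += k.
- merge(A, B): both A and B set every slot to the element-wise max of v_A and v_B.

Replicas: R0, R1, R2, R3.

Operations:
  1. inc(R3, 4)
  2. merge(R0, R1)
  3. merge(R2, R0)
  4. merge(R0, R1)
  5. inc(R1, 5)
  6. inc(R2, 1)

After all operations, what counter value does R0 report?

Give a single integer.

Answer: 0

Derivation:
Op 1: inc R3 by 4 -> R3=(0,0,0,4) value=4
Op 2: merge R0<->R1 -> R0=(0,0,0,0) R1=(0,0,0,0)
Op 3: merge R2<->R0 -> R2=(0,0,0,0) R0=(0,0,0,0)
Op 4: merge R0<->R1 -> R0=(0,0,0,0) R1=(0,0,0,0)
Op 5: inc R1 by 5 -> R1=(0,5,0,0) value=5
Op 6: inc R2 by 1 -> R2=(0,0,1,0) value=1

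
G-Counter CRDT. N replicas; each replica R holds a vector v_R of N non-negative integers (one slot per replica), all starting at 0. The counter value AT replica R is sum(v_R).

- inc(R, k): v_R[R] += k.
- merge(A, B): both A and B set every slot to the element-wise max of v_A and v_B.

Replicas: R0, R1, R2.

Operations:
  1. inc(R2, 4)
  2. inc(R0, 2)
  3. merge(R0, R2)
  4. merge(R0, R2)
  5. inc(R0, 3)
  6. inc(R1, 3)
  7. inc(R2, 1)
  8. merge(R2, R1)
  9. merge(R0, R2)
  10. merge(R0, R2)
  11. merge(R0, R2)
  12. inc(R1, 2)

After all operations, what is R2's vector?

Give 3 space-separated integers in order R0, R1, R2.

Op 1: inc R2 by 4 -> R2=(0,0,4) value=4
Op 2: inc R0 by 2 -> R0=(2,0,0) value=2
Op 3: merge R0<->R2 -> R0=(2,0,4) R2=(2,0,4)
Op 4: merge R0<->R2 -> R0=(2,0,4) R2=(2,0,4)
Op 5: inc R0 by 3 -> R0=(5,0,4) value=9
Op 6: inc R1 by 3 -> R1=(0,3,0) value=3
Op 7: inc R2 by 1 -> R2=(2,0,5) value=7
Op 8: merge R2<->R1 -> R2=(2,3,5) R1=(2,3,5)
Op 9: merge R0<->R2 -> R0=(5,3,5) R2=(5,3,5)
Op 10: merge R0<->R2 -> R0=(5,3,5) R2=(5,3,5)
Op 11: merge R0<->R2 -> R0=(5,3,5) R2=(5,3,5)
Op 12: inc R1 by 2 -> R1=(2,5,5) value=12

Answer: 5 3 5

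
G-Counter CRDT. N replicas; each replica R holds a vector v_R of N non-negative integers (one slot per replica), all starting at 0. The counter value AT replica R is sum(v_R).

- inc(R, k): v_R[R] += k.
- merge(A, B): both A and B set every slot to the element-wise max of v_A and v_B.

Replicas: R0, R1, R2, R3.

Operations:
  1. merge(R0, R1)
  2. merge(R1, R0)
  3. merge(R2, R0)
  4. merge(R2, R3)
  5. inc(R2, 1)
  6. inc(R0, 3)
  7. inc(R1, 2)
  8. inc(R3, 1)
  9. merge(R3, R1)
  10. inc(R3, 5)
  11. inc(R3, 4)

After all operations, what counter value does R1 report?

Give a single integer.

Answer: 3

Derivation:
Op 1: merge R0<->R1 -> R0=(0,0,0,0) R1=(0,0,0,0)
Op 2: merge R1<->R0 -> R1=(0,0,0,0) R0=(0,0,0,0)
Op 3: merge R2<->R0 -> R2=(0,0,0,0) R0=(0,0,0,0)
Op 4: merge R2<->R3 -> R2=(0,0,0,0) R3=(0,0,0,0)
Op 5: inc R2 by 1 -> R2=(0,0,1,0) value=1
Op 6: inc R0 by 3 -> R0=(3,0,0,0) value=3
Op 7: inc R1 by 2 -> R1=(0,2,0,0) value=2
Op 8: inc R3 by 1 -> R3=(0,0,0,1) value=1
Op 9: merge R3<->R1 -> R3=(0,2,0,1) R1=(0,2,0,1)
Op 10: inc R3 by 5 -> R3=(0,2,0,6) value=8
Op 11: inc R3 by 4 -> R3=(0,2,0,10) value=12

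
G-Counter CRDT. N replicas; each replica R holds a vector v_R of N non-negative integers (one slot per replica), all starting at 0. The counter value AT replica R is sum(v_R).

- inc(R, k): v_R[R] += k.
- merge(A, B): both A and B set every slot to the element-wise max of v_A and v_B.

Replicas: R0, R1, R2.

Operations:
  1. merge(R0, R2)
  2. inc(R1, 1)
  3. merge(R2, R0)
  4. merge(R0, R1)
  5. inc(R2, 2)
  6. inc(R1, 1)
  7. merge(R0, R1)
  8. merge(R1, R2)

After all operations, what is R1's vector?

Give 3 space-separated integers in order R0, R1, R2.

Answer: 0 2 2

Derivation:
Op 1: merge R0<->R2 -> R0=(0,0,0) R2=(0,0,0)
Op 2: inc R1 by 1 -> R1=(0,1,0) value=1
Op 3: merge R2<->R0 -> R2=(0,0,0) R0=(0,0,0)
Op 4: merge R0<->R1 -> R0=(0,1,0) R1=(0,1,0)
Op 5: inc R2 by 2 -> R2=(0,0,2) value=2
Op 6: inc R1 by 1 -> R1=(0,2,0) value=2
Op 7: merge R0<->R1 -> R0=(0,2,0) R1=(0,2,0)
Op 8: merge R1<->R2 -> R1=(0,2,2) R2=(0,2,2)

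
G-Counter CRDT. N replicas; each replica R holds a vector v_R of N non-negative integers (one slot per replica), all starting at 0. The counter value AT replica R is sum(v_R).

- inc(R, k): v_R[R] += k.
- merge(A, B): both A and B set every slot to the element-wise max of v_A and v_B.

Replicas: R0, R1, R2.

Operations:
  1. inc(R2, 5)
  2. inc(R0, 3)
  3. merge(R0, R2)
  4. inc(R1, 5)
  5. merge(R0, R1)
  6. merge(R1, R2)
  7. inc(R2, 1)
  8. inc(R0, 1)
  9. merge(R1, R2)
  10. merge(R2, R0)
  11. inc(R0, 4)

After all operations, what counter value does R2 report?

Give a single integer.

Answer: 15

Derivation:
Op 1: inc R2 by 5 -> R2=(0,0,5) value=5
Op 2: inc R0 by 3 -> R0=(3,0,0) value=3
Op 3: merge R0<->R2 -> R0=(3,0,5) R2=(3,0,5)
Op 4: inc R1 by 5 -> R1=(0,5,0) value=5
Op 5: merge R0<->R1 -> R0=(3,5,5) R1=(3,5,5)
Op 6: merge R1<->R2 -> R1=(3,5,5) R2=(3,5,5)
Op 7: inc R2 by 1 -> R2=(3,5,6) value=14
Op 8: inc R0 by 1 -> R0=(4,5,5) value=14
Op 9: merge R1<->R2 -> R1=(3,5,6) R2=(3,5,6)
Op 10: merge R2<->R0 -> R2=(4,5,6) R0=(4,5,6)
Op 11: inc R0 by 4 -> R0=(8,5,6) value=19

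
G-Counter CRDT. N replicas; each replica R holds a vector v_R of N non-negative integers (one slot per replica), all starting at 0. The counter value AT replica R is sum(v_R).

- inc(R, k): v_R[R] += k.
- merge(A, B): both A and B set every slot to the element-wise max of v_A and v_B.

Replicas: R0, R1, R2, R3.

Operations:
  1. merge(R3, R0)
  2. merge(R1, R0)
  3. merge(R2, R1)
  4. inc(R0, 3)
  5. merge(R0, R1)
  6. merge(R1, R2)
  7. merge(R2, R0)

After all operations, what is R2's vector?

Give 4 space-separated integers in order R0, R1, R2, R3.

Answer: 3 0 0 0

Derivation:
Op 1: merge R3<->R0 -> R3=(0,0,0,0) R0=(0,0,0,0)
Op 2: merge R1<->R0 -> R1=(0,0,0,0) R0=(0,0,0,0)
Op 3: merge R2<->R1 -> R2=(0,0,0,0) R1=(0,0,0,0)
Op 4: inc R0 by 3 -> R0=(3,0,0,0) value=3
Op 5: merge R0<->R1 -> R0=(3,0,0,0) R1=(3,0,0,0)
Op 6: merge R1<->R2 -> R1=(3,0,0,0) R2=(3,0,0,0)
Op 7: merge R2<->R0 -> R2=(3,0,0,0) R0=(3,0,0,0)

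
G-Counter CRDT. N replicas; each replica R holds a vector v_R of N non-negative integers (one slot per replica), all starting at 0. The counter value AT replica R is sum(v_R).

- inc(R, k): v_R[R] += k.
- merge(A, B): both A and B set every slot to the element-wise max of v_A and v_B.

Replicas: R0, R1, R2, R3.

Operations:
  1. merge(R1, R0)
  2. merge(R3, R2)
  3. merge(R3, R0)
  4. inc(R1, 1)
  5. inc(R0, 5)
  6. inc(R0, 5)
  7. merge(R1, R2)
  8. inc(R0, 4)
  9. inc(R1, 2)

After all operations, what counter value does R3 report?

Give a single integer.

Answer: 0

Derivation:
Op 1: merge R1<->R0 -> R1=(0,0,0,0) R0=(0,0,0,0)
Op 2: merge R3<->R2 -> R3=(0,0,0,0) R2=(0,0,0,0)
Op 3: merge R3<->R0 -> R3=(0,0,0,0) R0=(0,0,0,0)
Op 4: inc R1 by 1 -> R1=(0,1,0,0) value=1
Op 5: inc R0 by 5 -> R0=(5,0,0,0) value=5
Op 6: inc R0 by 5 -> R0=(10,0,0,0) value=10
Op 7: merge R1<->R2 -> R1=(0,1,0,0) R2=(0,1,0,0)
Op 8: inc R0 by 4 -> R0=(14,0,0,0) value=14
Op 9: inc R1 by 2 -> R1=(0,3,0,0) value=3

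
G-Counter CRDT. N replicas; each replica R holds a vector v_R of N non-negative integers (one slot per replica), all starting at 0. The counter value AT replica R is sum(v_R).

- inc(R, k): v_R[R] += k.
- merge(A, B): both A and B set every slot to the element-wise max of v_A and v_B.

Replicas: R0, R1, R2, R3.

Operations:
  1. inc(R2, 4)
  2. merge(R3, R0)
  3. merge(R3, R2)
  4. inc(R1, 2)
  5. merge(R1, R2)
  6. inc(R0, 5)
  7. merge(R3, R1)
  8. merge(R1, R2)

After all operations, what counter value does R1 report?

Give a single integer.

Answer: 6

Derivation:
Op 1: inc R2 by 4 -> R2=(0,0,4,0) value=4
Op 2: merge R3<->R0 -> R3=(0,0,0,0) R0=(0,0,0,0)
Op 3: merge R3<->R2 -> R3=(0,0,4,0) R2=(0,0,4,0)
Op 4: inc R1 by 2 -> R1=(0,2,0,0) value=2
Op 5: merge R1<->R2 -> R1=(0,2,4,0) R2=(0,2,4,0)
Op 6: inc R0 by 5 -> R0=(5,0,0,0) value=5
Op 7: merge R3<->R1 -> R3=(0,2,4,0) R1=(0,2,4,0)
Op 8: merge R1<->R2 -> R1=(0,2,4,0) R2=(0,2,4,0)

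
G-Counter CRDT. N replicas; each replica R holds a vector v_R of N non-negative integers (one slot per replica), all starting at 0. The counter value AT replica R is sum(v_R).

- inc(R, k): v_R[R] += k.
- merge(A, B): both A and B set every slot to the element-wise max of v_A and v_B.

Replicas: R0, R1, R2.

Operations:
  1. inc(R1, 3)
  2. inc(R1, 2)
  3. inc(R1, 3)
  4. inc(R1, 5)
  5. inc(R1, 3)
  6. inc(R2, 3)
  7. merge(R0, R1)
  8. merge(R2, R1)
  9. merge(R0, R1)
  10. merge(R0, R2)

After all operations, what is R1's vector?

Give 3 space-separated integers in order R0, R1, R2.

Answer: 0 16 3

Derivation:
Op 1: inc R1 by 3 -> R1=(0,3,0) value=3
Op 2: inc R1 by 2 -> R1=(0,5,0) value=5
Op 3: inc R1 by 3 -> R1=(0,8,0) value=8
Op 4: inc R1 by 5 -> R1=(0,13,0) value=13
Op 5: inc R1 by 3 -> R1=(0,16,0) value=16
Op 6: inc R2 by 3 -> R2=(0,0,3) value=3
Op 7: merge R0<->R1 -> R0=(0,16,0) R1=(0,16,0)
Op 8: merge R2<->R1 -> R2=(0,16,3) R1=(0,16,3)
Op 9: merge R0<->R1 -> R0=(0,16,3) R1=(0,16,3)
Op 10: merge R0<->R2 -> R0=(0,16,3) R2=(0,16,3)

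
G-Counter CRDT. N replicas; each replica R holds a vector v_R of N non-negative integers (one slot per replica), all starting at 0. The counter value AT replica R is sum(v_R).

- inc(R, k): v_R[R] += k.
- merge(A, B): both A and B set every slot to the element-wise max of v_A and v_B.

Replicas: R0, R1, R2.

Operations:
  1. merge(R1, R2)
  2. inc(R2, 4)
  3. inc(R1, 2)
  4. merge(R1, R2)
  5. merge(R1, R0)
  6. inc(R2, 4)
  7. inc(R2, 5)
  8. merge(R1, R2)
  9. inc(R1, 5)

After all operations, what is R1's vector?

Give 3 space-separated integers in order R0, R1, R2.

Op 1: merge R1<->R2 -> R1=(0,0,0) R2=(0,0,0)
Op 2: inc R2 by 4 -> R2=(0,0,4) value=4
Op 3: inc R1 by 2 -> R1=(0,2,0) value=2
Op 4: merge R1<->R2 -> R1=(0,2,4) R2=(0,2,4)
Op 5: merge R1<->R0 -> R1=(0,2,4) R0=(0,2,4)
Op 6: inc R2 by 4 -> R2=(0,2,8) value=10
Op 7: inc R2 by 5 -> R2=(0,2,13) value=15
Op 8: merge R1<->R2 -> R1=(0,2,13) R2=(0,2,13)
Op 9: inc R1 by 5 -> R1=(0,7,13) value=20

Answer: 0 7 13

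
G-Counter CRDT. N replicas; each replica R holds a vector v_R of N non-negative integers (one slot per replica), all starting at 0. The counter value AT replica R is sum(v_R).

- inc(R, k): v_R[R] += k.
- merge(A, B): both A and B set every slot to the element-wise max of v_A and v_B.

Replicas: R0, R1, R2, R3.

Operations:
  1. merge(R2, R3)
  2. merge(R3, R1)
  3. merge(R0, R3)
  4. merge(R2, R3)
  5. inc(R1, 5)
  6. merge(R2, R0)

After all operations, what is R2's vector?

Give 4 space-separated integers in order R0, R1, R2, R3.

Op 1: merge R2<->R3 -> R2=(0,0,0,0) R3=(0,0,0,0)
Op 2: merge R3<->R1 -> R3=(0,0,0,0) R1=(0,0,0,0)
Op 3: merge R0<->R3 -> R0=(0,0,0,0) R3=(0,0,0,0)
Op 4: merge R2<->R3 -> R2=(0,0,0,0) R3=(0,0,0,0)
Op 5: inc R1 by 5 -> R1=(0,5,0,0) value=5
Op 6: merge R2<->R0 -> R2=(0,0,0,0) R0=(0,0,0,0)

Answer: 0 0 0 0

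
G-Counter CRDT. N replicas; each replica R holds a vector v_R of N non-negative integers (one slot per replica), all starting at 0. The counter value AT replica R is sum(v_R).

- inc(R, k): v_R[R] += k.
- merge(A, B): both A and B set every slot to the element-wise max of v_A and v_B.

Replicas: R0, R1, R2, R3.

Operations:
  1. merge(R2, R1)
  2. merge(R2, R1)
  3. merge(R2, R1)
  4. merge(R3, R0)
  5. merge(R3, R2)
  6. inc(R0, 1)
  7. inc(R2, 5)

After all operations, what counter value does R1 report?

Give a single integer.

Answer: 0

Derivation:
Op 1: merge R2<->R1 -> R2=(0,0,0,0) R1=(0,0,0,0)
Op 2: merge R2<->R1 -> R2=(0,0,0,0) R1=(0,0,0,0)
Op 3: merge R2<->R1 -> R2=(0,0,0,0) R1=(0,0,0,0)
Op 4: merge R3<->R0 -> R3=(0,0,0,0) R0=(0,0,0,0)
Op 5: merge R3<->R2 -> R3=(0,0,0,0) R2=(0,0,0,0)
Op 6: inc R0 by 1 -> R0=(1,0,0,0) value=1
Op 7: inc R2 by 5 -> R2=(0,0,5,0) value=5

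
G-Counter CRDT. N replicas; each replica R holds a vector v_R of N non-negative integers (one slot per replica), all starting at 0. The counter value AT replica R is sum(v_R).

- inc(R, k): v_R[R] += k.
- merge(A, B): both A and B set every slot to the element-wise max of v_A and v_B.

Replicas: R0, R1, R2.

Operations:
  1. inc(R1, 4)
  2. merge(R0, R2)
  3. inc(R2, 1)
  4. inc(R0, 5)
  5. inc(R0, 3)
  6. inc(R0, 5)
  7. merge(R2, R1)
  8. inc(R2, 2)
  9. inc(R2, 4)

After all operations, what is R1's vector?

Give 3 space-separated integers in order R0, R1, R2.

Op 1: inc R1 by 4 -> R1=(0,4,0) value=4
Op 2: merge R0<->R2 -> R0=(0,0,0) R2=(0,0,0)
Op 3: inc R2 by 1 -> R2=(0,0,1) value=1
Op 4: inc R0 by 5 -> R0=(5,0,0) value=5
Op 5: inc R0 by 3 -> R0=(8,0,0) value=8
Op 6: inc R0 by 5 -> R0=(13,0,0) value=13
Op 7: merge R2<->R1 -> R2=(0,4,1) R1=(0,4,1)
Op 8: inc R2 by 2 -> R2=(0,4,3) value=7
Op 9: inc R2 by 4 -> R2=(0,4,7) value=11

Answer: 0 4 1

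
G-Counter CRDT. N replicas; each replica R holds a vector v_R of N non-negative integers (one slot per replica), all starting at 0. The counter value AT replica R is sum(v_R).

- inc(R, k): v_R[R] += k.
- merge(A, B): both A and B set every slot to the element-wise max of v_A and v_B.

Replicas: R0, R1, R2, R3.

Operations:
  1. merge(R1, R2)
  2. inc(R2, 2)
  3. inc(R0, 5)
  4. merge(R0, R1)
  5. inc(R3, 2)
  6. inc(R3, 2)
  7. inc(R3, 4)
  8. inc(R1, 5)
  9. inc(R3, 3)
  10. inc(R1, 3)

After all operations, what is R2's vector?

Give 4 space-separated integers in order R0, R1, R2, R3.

Answer: 0 0 2 0

Derivation:
Op 1: merge R1<->R2 -> R1=(0,0,0,0) R2=(0,0,0,0)
Op 2: inc R2 by 2 -> R2=(0,0,2,0) value=2
Op 3: inc R0 by 5 -> R0=(5,0,0,0) value=5
Op 4: merge R0<->R1 -> R0=(5,0,0,0) R1=(5,0,0,0)
Op 5: inc R3 by 2 -> R3=(0,0,0,2) value=2
Op 6: inc R3 by 2 -> R3=(0,0,0,4) value=4
Op 7: inc R3 by 4 -> R3=(0,0,0,8) value=8
Op 8: inc R1 by 5 -> R1=(5,5,0,0) value=10
Op 9: inc R3 by 3 -> R3=(0,0,0,11) value=11
Op 10: inc R1 by 3 -> R1=(5,8,0,0) value=13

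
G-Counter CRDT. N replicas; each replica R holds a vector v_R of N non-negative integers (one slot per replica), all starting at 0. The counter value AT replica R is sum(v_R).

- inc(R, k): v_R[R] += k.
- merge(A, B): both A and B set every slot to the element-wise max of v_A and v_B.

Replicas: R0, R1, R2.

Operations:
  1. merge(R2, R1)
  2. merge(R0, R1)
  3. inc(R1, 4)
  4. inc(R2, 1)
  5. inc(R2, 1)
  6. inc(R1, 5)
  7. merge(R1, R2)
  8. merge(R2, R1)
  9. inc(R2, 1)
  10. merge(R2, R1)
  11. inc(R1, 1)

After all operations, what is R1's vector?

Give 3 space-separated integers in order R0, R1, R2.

Op 1: merge R2<->R1 -> R2=(0,0,0) R1=(0,0,0)
Op 2: merge R0<->R1 -> R0=(0,0,0) R1=(0,0,0)
Op 3: inc R1 by 4 -> R1=(0,4,0) value=4
Op 4: inc R2 by 1 -> R2=(0,0,1) value=1
Op 5: inc R2 by 1 -> R2=(0,0,2) value=2
Op 6: inc R1 by 5 -> R1=(0,9,0) value=9
Op 7: merge R1<->R2 -> R1=(0,9,2) R2=(0,9,2)
Op 8: merge R2<->R1 -> R2=(0,9,2) R1=(0,9,2)
Op 9: inc R2 by 1 -> R2=(0,9,3) value=12
Op 10: merge R2<->R1 -> R2=(0,9,3) R1=(0,9,3)
Op 11: inc R1 by 1 -> R1=(0,10,3) value=13

Answer: 0 10 3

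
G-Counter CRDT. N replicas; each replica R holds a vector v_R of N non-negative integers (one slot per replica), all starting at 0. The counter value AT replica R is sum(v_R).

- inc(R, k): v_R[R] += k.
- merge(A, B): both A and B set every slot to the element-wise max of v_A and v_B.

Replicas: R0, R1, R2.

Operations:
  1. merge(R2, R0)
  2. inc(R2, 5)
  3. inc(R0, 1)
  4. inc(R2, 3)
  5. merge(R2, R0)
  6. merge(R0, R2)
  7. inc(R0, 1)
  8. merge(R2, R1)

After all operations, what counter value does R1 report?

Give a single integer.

Op 1: merge R2<->R0 -> R2=(0,0,0) R0=(0,0,0)
Op 2: inc R2 by 5 -> R2=(0,0,5) value=5
Op 3: inc R0 by 1 -> R0=(1,0,0) value=1
Op 4: inc R2 by 3 -> R2=(0,0,8) value=8
Op 5: merge R2<->R0 -> R2=(1,0,8) R0=(1,0,8)
Op 6: merge R0<->R2 -> R0=(1,0,8) R2=(1,0,8)
Op 7: inc R0 by 1 -> R0=(2,0,8) value=10
Op 8: merge R2<->R1 -> R2=(1,0,8) R1=(1,0,8)

Answer: 9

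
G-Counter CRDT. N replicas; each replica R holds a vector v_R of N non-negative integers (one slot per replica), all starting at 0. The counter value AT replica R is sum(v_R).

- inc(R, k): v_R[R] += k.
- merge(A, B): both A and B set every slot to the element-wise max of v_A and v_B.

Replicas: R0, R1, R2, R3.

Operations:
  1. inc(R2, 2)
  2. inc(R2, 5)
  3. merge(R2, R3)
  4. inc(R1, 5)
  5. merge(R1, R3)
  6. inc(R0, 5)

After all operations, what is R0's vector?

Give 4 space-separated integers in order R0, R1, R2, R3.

Op 1: inc R2 by 2 -> R2=(0,0,2,0) value=2
Op 2: inc R2 by 5 -> R2=(0,0,7,0) value=7
Op 3: merge R2<->R3 -> R2=(0,0,7,0) R3=(0,0,7,0)
Op 4: inc R1 by 5 -> R1=(0,5,0,0) value=5
Op 5: merge R1<->R3 -> R1=(0,5,7,0) R3=(0,5,7,0)
Op 6: inc R0 by 5 -> R0=(5,0,0,0) value=5

Answer: 5 0 0 0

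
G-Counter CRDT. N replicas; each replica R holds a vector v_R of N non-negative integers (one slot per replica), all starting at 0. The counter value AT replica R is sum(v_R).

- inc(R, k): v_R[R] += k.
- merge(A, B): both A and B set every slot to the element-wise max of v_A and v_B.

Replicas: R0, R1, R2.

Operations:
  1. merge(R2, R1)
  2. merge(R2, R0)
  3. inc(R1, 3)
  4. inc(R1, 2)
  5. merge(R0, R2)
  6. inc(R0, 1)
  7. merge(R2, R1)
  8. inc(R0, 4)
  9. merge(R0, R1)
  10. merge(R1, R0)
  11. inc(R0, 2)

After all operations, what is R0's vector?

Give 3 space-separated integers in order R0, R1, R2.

Op 1: merge R2<->R1 -> R2=(0,0,0) R1=(0,0,0)
Op 2: merge R2<->R0 -> R2=(0,0,0) R0=(0,0,0)
Op 3: inc R1 by 3 -> R1=(0,3,0) value=3
Op 4: inc R1 by 2 -> R1=(0,5,0) value=5
Op 5: merge R0<->R2 -> R0=(0,0,0) R2=(0,0,0)
Op 6: inc R0 by 1 -> R0=(1,0,0) value=1
Op 7: merge R2<->R1 -> R2=(0,5,0) R1=(0,5,0)
Op 8: inc R0 by 4 -> R0=(5,0,0) value=5
Op 9: merge R0<->R1 -> R0=(5,5,0) R1=(5,5,0)
Op 10: merge R1<->R0 -> R1=(5,5,0) R0=(5,5,0)
Op 11: inc R0 by 2 -> R0=(7,5,0) value=12

Answer: 7 5 0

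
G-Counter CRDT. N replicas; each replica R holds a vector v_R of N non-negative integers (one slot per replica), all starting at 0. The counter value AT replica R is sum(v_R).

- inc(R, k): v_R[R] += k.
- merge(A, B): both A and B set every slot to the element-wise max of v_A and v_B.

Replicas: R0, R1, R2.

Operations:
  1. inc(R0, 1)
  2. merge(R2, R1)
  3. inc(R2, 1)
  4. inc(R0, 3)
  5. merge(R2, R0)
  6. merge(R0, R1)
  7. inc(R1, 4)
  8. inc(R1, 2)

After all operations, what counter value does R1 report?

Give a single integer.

Op 1: inc R0 by 1 -> R0=(1,0,0) value=1
Op 2: merge R2<->R1 -> R2=(0,0,0) R1=(0,0,0)
Op 3: inc R2 by 1 -> R2=(0,0,1) value=1
Op 4: inc R0 by 3 -> R0=(4,0,0) value=4
Op 5: merge R2<->R0 -> R2=(4,0,1) R0=(4,0,1)
Op 6: merge R0<->R1 -> R0=(4,0,1) R1=(4,0,1)
Op 7: inc R1 by 4 -> R1=(4,4,1) value=9
Op 8: inc R1 by 2 -> R1=(4,6,1) value=11

Answer: 11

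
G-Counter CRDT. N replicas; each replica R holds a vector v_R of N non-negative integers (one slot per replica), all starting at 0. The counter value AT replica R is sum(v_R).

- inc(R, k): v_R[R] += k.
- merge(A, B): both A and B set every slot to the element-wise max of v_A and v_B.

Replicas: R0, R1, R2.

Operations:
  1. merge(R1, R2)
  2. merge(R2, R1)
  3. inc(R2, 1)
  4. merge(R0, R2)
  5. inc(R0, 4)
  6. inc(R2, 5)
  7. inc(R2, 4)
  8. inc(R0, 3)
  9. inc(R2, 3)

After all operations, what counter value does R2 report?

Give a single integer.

Op 1: merge R1<->R2 -> R1=(0,0,0) R2=(0,0,0)
Op 2: merge R2<->R1 -> R2=(0,0,0) R1=(0,0,0)
Op 3: inc R2 by 1 -> R2=(0,0,1) value=1
Op 4: merge R0<->R2 -> R0=(0,0,1) R2=(0,0,1)
Op 5: inc R0 by 4 -> R0=(4,0,1) value=5
Op 6: inc R2 by 5 -> R2=(0,0,6) value=6
Op 7: inc R2 by 4 -> R2=(0,0,10) value=10
Op 8: inc R0 by 3 -> R0=(7,0,1) value=8
Op 9: inc R2 by 3 -> R2=(0,0,13) value=13

Answer: 13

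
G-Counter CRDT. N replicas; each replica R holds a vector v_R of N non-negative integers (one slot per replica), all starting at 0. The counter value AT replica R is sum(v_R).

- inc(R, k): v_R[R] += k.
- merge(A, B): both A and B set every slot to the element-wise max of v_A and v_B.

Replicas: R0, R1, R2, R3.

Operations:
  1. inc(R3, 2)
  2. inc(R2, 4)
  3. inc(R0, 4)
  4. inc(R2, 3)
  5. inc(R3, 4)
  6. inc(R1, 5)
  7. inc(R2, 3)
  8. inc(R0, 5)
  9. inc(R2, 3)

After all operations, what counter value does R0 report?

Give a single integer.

Answer: 9

Derivation:
Op 1: inc R3 by 2 -> R3=(0,0,0,2) value=2
Op 2: inc R2 by 4 -> R2=(0,0,4,0) value=4
Op 3: inc R0 by 4 -> R0=(4,0,0,0) value=4
Op 4: inc R2 by 3 -> R2=(0,0,7,0) value=7
Op 5: inc R3 by 4 -> R3=(0,0,0,6) value=6
Op 6: inc R1 by 5 -> R1=(0,5,0,0) value=5
Op 7: inc R2 by 3 -> R2=(0,0,10,0) value=10
Op 8: inc R0 by 5 -> R0=(9,0,0,0) value=9
Op 9: inc R2 by 3 -> R2=(0,0,13,0) value=13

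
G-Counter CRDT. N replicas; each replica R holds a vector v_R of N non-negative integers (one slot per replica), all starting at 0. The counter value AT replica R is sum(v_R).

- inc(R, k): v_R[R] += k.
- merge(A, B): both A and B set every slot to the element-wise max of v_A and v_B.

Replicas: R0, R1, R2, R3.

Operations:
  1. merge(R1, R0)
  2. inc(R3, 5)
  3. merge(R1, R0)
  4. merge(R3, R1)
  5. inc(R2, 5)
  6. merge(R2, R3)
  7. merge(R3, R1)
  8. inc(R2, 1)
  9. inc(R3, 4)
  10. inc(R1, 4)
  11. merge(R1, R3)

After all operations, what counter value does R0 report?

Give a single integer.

Op 1: merge R1<->R0 -> R1=(0,0,0,0) R0=(0,0,0,0)
Op 2: inc R3 by 5 -> R3=(0,0,0,5) value=5
Op 3: merge R1<->R0 -> R1=(0,0,0,0) R0=(0,0,0,0)
Op 4: merge R3<->R1 -> R3=(0,0,0,5) R1=(0,0,0,5)
Op 5: inc R2 by 5 -> R2=(0,0,5,0) value=5
Op 6: merge R2<->R3 -> R2=(0,0,5,5) R3=(0,0,5,5)
Op 7: merge R3<->R1 -> R3=(0,0,5,5) R1=(0,0,5,5)
Op 8: inc R2 by 1 -> R2=(0,0,6,5) value=11
Op 9: inc R3 by 4 -> R3=(0,0,5,9) value=14
Op 10: inc R1 by 4 -> R1=(0,4,5,5) value=14
Op 11: merge R1<->R3 -> R1=(0,4,5,9) R3=(0,4,5,9)

Answer: 0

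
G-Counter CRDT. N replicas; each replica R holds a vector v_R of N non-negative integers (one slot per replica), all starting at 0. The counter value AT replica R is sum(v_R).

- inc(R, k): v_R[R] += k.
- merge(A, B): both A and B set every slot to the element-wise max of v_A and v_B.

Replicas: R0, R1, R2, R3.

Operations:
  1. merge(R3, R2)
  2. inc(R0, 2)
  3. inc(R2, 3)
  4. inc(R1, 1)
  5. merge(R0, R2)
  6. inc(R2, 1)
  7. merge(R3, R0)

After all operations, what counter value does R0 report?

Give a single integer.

Answer: 5

Derivation:
Op 1: merge R3<->R2 -> R3=(0,0,0,0) R2=(0,0,0,0)
Op 2: inc R0 by 2 -> R0=(2,0,0,0) value=2
Op 3: inc R2 by 3 -> R2=(0,0,3,0) value=3
Op 4: inc R1 by 1 -> R1=(0,1,0,0) value=1
Op 5: merge R0<->R2 -> R0=(2,0,3,0) R2=(2,0,3,0)
Op 6: inc R2 by 1 -> R2=(2,0,4,0) value=6
Op 7: merge R3<->R0 -> R3=(2,0,3,0) R0=(2,0,3,0)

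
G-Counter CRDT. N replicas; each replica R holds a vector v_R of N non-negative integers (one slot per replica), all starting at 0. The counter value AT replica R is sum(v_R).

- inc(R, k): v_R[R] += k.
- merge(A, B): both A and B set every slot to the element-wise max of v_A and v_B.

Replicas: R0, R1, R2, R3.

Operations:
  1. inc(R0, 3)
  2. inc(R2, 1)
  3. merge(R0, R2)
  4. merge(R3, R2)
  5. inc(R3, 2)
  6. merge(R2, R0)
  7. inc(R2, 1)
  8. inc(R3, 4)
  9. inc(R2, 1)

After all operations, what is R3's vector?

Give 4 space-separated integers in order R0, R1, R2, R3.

Answer: 3 0 1 6

Derivation:
Op 1: inc R0 by 3 -> R0=(3,0,0,0) value=3
Op 2: inc R2 by 1 -> R2=(0,0,1,0) value=1
Op 3: merge R0<->R2 -> R0=(3,0,1,0) R2=(3,0,1,0)
Op 4: merge R3<->R2 -> R3=(3,0,1,0) R2=(3,0,1,0)
Op 5: inc R3 by 2 -> R3=(3,0,1,2) value=6
Op 6: merge R2<->R0 -> R2=(3,0,1,0) R0=(3,0,1,0)
Op 7: inc R2 by 1 -> R2=(3,0,2,0) value=5
Op 8: inc R3 by 4 -> R3=(3,0,1,6) value=10
Op 9: inc R2 by 1 -> R2=(3,0,3,0) value=6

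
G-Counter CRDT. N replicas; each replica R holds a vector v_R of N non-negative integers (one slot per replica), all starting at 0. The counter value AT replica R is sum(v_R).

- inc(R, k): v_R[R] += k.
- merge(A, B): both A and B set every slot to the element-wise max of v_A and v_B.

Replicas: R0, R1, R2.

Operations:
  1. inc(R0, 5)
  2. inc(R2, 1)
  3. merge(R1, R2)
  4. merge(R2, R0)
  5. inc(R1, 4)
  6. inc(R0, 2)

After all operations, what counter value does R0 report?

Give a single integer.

Op 1: inc R0 by 5 -> R0=(5,0,0) value=5
Op 2: inc R2 by 1 -> R2=(0,0,1) value=1
Op 3: merge R1<->R2 -> R1=(0,0,1) R2=(0,0,1)
Op 4: merge R2<->R0 -> R2=(5,0,1) R0=(5,0,1)
Op 5: inc R1 by 4 -> R1=(0,4,1) value=5
Op 6: inc R0 by 2 -> R0=(7,0,1) value=8

Answer: 8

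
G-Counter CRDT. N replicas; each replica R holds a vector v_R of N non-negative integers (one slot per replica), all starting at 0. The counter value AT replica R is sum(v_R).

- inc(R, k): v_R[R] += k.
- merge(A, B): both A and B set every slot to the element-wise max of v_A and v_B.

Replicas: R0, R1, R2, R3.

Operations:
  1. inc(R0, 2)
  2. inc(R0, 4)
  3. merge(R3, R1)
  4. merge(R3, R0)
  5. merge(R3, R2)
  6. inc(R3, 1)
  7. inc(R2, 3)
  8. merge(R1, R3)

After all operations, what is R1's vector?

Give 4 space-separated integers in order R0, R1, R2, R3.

Answer: 6 0 0 1

Derivation:
Op 1: inc R0 by 2 -> R0=(2,0,0,0) value=2
Op 2: inc R0 by 4 -> R0=(6,0,0,0) value=6
Op 3: merge R3<->R1 -> R3=(0,0,0,0) R1=(0,0,0,0)
Op 4: merge R3<->R0 -> R3=(6,0,0,0) R0=(6,0,0,0)
Op 5: merge R3<->R2 -> R3=(6,0,0,0) R2=(6,0,0,0)
Op 6: inc R3 by 1 -> R3=(6,0,0,1) value=7
Op 7: inc R2 by 3 -> R2=(6,0,3,0) value=9
Op 8: merge R1<->R3 -> R1=(6,0,0,1) R3=(6,0,0,1)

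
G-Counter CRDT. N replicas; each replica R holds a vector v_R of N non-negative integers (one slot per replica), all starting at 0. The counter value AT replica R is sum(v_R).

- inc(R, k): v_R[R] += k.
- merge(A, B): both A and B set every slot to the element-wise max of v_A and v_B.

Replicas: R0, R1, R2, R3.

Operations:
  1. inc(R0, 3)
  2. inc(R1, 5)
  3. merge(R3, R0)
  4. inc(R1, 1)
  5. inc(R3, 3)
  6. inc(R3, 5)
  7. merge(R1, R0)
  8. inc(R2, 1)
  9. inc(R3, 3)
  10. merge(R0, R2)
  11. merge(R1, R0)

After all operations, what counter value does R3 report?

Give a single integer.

Answer: 14

Derivation:
Op 1: inc R0 by 3 -> R0=(3,0,0,0) value=3
Op 2: inc R1 by 5 -> R1=(0,5,0,0) value=5
Op 3: merge R3<->R0 -> R3=(3,0,0,0) R0=(3,0,0,0)
Op 4: inc R1 by 1 -> R1=(0,6,0,0) value=6
Op 5: inc R3 by 3 -> R3=(3,0,0,3) value=6
Op 6: inc R3 by 5 -> R3=(3,0,0,8) value=11
Op 7: merge R1<->R0 -> R1=(3,6,0,0) R0=(3,6,0,0)
Op 8: inc R2 by 1 -> R2=(0,0,1,0) value=1
Op 9: inc R3 by 3 -> R3=(3,0,0,11) value=14
Op 10: merge R0<->R2 -> R0=(3,6,1,0) R2=(3,6,1,0)
Op 11: merge R1<->R0 -> R1=(3,6,1,0) R0=(3,6,1,0)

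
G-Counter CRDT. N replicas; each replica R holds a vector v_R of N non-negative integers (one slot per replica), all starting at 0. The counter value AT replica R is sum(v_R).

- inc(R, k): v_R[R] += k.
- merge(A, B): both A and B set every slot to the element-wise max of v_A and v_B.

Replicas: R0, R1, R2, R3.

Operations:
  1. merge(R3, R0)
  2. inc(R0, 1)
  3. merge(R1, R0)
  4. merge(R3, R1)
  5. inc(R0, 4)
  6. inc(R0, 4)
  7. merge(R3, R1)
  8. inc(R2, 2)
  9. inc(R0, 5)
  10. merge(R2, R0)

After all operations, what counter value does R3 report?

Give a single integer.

Answer: 1

Derivation:
Op 1: merge R3<->R0 -> R3=(0,0,0,0) R0=(0,0,0,0)
Op 2: inc R0 by 1 -> R0=(1,0,0,0) value=1
Op 3: merge R1<->R0 -> R1=(1,0,0,0) R0=(1,0,0,0)
Op 4: merge R3<->R1 -> R3=(1,0,0,0) R1=(1,0,0,0)
Op 5: inc R0 by 4 -> R0=(5,0,0,0) value=5
Op 6: inc R0 by 4 -> R0=(9,0,0,0) value=9
Op 7: merge R3<->R1 -> R3=(1,0,0,0) R1=(1,0,0,0)
Op 8: inc R2 by 2 -> R2=(0,0,2,0) value=2
Op 9: inc R0 by 5 -> R0=(14,0,0,0) value=14
Op 10: merge R2<->R0 -> R2=(14,0,2,0) R0=(14,0,2,0)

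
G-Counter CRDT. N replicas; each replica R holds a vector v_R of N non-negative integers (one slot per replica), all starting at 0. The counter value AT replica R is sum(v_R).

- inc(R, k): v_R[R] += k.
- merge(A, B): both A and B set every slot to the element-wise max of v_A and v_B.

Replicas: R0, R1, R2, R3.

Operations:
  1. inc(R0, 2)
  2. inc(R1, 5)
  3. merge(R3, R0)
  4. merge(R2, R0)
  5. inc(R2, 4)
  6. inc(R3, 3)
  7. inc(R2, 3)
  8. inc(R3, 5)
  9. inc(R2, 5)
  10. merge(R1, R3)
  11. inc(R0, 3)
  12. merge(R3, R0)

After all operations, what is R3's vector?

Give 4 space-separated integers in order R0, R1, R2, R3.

Answer: 5 5 0 8

Derivation:
Op 1: inc R0 by 2 -> R0=(2,0,0,0) value=2
Op 2: inc R1 by 5 -> R1=(0,5,0,0) value=5
Op 3: merge R3<->R0 -> R3=(2,0,0,0) R0=(2,0,0,0)
Op 4: merge R2<->R0 -> R2=(2,0,0,0) R0=(2,0,0,0)
Op 5: inc R2 by 4 -> R2=(2,0,4,0) value=6
Op 6: inc R3 by 3 -> R3=(2,0,0,3) value=5
Op 7: inc R2 by 3 -> R2=(2,0,7,0) value=9
Op 8: inc R3 by 5 -> R3=(2,0,0,8) value=10
Op 9: inc R2 by 5 -> R2=(2,0,12,0) value=14
Op 10: merge R1<->R3 -> R1=(2,5,0,8) R3=(2,5,0,8)
Op 11: inc R0 by 3 -> R0=(5,0,0,0) value=5
Op 12: merge R3<->R0 -> R3=(5,5,0,8) R0=(5,5,0,8)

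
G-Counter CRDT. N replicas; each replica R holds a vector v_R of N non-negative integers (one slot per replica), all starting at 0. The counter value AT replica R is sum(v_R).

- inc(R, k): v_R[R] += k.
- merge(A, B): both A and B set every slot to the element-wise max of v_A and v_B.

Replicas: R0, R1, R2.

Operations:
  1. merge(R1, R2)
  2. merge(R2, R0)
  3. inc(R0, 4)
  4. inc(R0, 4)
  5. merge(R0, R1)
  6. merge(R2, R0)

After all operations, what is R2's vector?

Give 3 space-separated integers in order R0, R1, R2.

Op 1: merge R1<->R2 -> R1=(0,0,0) R2=(0,0,0)
Op 2: merge R2<->R0 -> R2=(0,0,0) R0=(0,0,0)
Op 3: inc R0 by 4 -> R0=(4,0,0) value=4
Op 4: inc R0 by 4 -> R0=(8,0,0) value=8
Op 5: merge R0<->R1 -> R0=(8,0,0) R1=(8,0,0)
Op 6: merge R2<->R0 -> R2=(8,0,0) R0=(8,0,0)

Answer: 8 0 0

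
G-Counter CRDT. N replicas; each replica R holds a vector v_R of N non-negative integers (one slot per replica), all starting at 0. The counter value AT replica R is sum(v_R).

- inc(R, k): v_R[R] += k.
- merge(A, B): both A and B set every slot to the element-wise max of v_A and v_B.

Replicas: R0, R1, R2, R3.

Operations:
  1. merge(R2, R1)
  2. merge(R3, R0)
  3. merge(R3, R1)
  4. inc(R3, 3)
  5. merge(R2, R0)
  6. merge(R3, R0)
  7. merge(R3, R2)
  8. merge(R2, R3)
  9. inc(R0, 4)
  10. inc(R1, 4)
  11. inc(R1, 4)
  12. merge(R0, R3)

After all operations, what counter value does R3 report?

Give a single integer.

Answer: 7

Derivation:
Op 1: merge R2<->R1 -> R2=(0,0,0,0) R1=(0,0,0,0)
Op 2: merge R3<->R0 -> R3=(0,0,0,0) R0=(0,0,0,0)
Op 3: merge R3<->R1 -> R3=(0,0,0,0) R1=(0,0,0,0)
Op 4: inc R3 by 3 -> R3=(0,0,0,3) value=3
Op 5: merge R2<->R0 -> R2=(0,0,0,0) R0=(0,0,0,0)
Op 6: merge R3<->R0 -> R3=(0,0,0,3) R0=(0,0,0,3)
Op 7: merge R3<->R2 -> R3=(0,0,0,3) R2=(0,0,0,3)
Op 8: merge R2<->R3 -> R2=(0,0,0,3) R3=(0,0,0,3)
Op 9: inc R0 by 4 -> R0=(4,0,0,3) value=7
Op 10: inc R1 by 4 -> R1=(0,4,0,0) value=4
Op 11: inc R1 by 4 -> R1=(0,8,0,0) value=8
Op 12: merge R0<->R3 -> R0=(4,0,0,3) R3=(4,0,0,3)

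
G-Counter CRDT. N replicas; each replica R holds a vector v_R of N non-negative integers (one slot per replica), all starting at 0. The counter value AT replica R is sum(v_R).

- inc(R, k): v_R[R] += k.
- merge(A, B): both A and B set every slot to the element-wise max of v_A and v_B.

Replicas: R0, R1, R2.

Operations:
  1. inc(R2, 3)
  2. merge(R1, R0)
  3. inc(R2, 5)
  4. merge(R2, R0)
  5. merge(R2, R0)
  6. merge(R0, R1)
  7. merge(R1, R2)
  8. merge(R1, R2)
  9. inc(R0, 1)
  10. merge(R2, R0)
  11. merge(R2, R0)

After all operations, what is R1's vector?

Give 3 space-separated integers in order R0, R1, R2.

Op 1: inc R2 by 3 -> R2=(0,0,3) value=3
Op 2: merge R1<->R0 -> R1=(0,0,0) R0=(0,0,0)
Op 3: inc R2 by 5 -> R2=(0,0,8) value=8
Op 4: merge R2<->R0 -> R2=(0,0,8) R0=(0,0,8)
Op 5: merge R2<->R0 -> R2=(0,0,8) R0=(0,0,8)
Op 6: merge R0<->R1 -> R0=(0,0,8) R1=(0,0,8)
Op 7: merge R1<->R2 -> R1=(0,0,8) R2=(0,0,8)
Op 8: merge R1<->R2 -> R1=(0,0,8) R2=(0,0,8)
Op 9: inc R0 by 1 -> R0=(1,0,8) value=9
Op 10: merge R2<->R0 -> R2=(1,0,8) R0=(1,0,8)
Op 11: merge R2<->R0 -> R2=(1,0,8) R0=(1,0,8)

Answer: 0 0 8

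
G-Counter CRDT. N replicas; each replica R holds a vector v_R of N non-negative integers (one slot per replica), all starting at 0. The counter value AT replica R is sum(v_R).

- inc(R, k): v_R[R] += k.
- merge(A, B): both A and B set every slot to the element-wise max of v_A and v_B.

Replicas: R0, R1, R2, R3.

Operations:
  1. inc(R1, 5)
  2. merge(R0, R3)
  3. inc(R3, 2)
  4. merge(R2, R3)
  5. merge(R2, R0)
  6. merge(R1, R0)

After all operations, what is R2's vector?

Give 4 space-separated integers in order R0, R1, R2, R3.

Answer: 0 0 0 2

Derivation:
Op 1: inc R1 by 5 -> R1=(0,5,0,0) value=5
Op 2: merge R0<->R3 -> R0=(0,0,0,0) R3=(0,0,0,0)
Op 3: inc R3 by 2 -> R3=(0,0,0,2) value=2
Op 4: merge R2<->R3 -> R2=(0,0,0,2) R3=(0,0,0,2)
Op 5: merge R2<->R0 -> R2=(0,0,0,2) R0=(0,0,0,2)
Op 6: merge R1<->R0 -> R1=(0,5,0,2) R0=(0,5,0,2)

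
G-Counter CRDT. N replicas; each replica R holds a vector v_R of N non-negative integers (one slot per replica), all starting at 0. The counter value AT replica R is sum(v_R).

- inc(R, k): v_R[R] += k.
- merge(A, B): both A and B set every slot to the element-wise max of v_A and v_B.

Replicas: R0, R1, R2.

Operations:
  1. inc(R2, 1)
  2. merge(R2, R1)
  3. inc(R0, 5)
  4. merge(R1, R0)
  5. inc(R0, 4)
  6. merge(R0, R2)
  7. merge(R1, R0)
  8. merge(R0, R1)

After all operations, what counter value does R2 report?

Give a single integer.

Op 1: inc R2 by 1 -> R2=(0,0,1) value=1
Op 2: merge R2<->R1 -> R2=(0,0,1) R1=(0,0,1)
Op 3: inc R0 by 5 -> R0=(5,0,0) value=5
Op 4: merge R1<->R0 -> R1=(5,0,1) R0=(5,0,1)
Op 5: inc R0 by 4 -> R0=(9,0,1) value=10
Op 6: merge R0<->R2 -> R0=(9,0,1) R2=(9,0,1)
Op 7: merge R1<->R0 -> R1=(9,0,1) R0=(9,0,1)
Op 8: merge R0<->R1 -> R0=(9,0,1) R1=(9,0,1)

Answer: 10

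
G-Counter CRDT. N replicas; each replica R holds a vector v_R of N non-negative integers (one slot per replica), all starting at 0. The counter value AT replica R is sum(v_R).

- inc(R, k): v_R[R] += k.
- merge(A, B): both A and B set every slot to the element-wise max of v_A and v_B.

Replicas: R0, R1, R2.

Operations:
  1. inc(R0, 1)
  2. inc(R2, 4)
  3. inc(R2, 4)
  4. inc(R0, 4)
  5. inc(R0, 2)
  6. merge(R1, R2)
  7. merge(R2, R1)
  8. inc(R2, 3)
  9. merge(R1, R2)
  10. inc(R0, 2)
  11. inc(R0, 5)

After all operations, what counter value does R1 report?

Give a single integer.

Op 1: inc R0 by 1 -> R0=(1,0,0) value=1
Op 2: inc R2 by 4 -> R2=(0,0,4) value=4
Op 3: inc R2 by 4 -> R2=(0,0,8) value=8
Op 4: inc R0 by 4 -> R0=(5,0,0) value=5
Op 5: inc R0 by 2 -> R0=(7,0,0) value=7
Op 6: merge R1<->R2 -> R1=(0,0,8) R2=(0,0,8)
Op 7: merge R2<->R1 -> R2=(0,0,8) R1=(0,0,8)
Op 8: inc R2 by 3 -> R2=(0,0,11) value=11
Op 9: merge R1<->R2 -> R1=(0,0,11) R2=(0,0,11)
Op 10: inc R0 by 2 -> R0=(9,0,0) value=9
Op 11: inc R0 by 5 -> R0=(14,0,0) value=14

Answer: 11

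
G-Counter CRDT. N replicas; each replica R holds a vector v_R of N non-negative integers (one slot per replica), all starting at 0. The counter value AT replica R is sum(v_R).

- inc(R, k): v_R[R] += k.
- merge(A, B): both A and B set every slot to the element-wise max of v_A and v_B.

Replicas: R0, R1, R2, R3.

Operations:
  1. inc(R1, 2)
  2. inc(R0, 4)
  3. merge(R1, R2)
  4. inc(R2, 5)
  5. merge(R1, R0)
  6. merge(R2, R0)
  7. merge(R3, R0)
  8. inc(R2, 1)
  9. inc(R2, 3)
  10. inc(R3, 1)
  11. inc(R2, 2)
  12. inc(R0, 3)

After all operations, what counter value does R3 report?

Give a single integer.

Answer: 12

Derivation:
Op 1: inc R1 by 2 -> R1=(0,2,0,0) value=2
Op 2: inc R0 by 4 -> R0=(4,0,0,0) value=4
Op 3: merge R1<->R2 -> R1=(0,2,0,0) R2=(0,2,0,0)
Op 4: inc R2 by 5 -> R2=(0,2,5,0) value=7
Op 5: merge R1<->R0 -> R1=(4,2,0,0) R0=(4,2,0,0)
Op 6: merge R2<->R0 -> R2=(4,2,5,0) R0=(4,2,5,0)
Op 7: merge R3<->R0 -> R3=(4,2,5,0) R0=(4,2,5,0)
Op 8: inc R2 by 1 -> R2=(4,2,6,0) value=12
Op 9: inc R2 by 3 -> R2=(4,2,9,0) value=15
Op 10: inc R3 by 1 -> R3=(4,2,5,1) value=12
Op 11: inc R2 by 2 -> R2=(4,2,11,0) value=17
Op 12: inc R0 by 3 -> R0=(7,2,5,0) value=14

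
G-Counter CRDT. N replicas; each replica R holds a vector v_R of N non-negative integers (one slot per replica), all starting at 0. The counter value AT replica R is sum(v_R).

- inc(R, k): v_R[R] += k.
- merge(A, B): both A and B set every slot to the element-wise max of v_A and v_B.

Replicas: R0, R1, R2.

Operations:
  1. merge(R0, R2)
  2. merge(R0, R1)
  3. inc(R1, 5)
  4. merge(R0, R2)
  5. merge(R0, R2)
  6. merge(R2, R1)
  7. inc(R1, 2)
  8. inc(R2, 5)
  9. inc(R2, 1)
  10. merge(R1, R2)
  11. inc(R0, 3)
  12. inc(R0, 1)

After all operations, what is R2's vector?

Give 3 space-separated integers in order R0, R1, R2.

Answer: 0 7 6

Derivation:
Op 1: merge R0<->R2 -> R0=(0,0,0) R2=(0,0,0)
Op 2: merge R0<->R1 -> R0=(0,0,0) R1=(0,0,0)
Op 3: inc R1 by 5 -> R1=(0,5,0) value=5
Op 4: merge R0<->R2 -> R0=(0,0,0) R2=(0,0,0)
Op 5: merge R0<->R2 -> R0=(0,0,0) R2=(0,0,0)
Op 6: merge R2<->R1 -> R2=(0,5,0) R1=(0,5,0)
Op 7: inc R1 by 2 -> R1=(0,7,0) value=7
Op 8: inc R2 by 5 -> R2=(0,5,5) value=10
Op 9: inc R2 by 1 -> R2=(0,5,6) value=11
Op 10: merge R1<->R2 -> R1=(0,7,6) R2=(0,7,6)
Op 11: inc R0 by 3 -> R0=(3,0,0) value=3
Op 12: inc R0 by 1 -> R0=(4,0,0) value=4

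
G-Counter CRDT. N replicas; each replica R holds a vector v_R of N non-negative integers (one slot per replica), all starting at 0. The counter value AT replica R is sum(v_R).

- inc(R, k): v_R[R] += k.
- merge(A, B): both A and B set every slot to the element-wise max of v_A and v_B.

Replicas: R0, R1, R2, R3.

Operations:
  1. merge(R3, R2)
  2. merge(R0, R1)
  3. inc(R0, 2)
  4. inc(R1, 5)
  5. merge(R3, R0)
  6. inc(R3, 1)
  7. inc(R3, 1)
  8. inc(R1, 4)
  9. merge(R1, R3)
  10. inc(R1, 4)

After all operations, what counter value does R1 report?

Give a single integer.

Answer: 17

Derivation:
Op 1: merge R3<->R2 -> R3=(0,0,0,0) R2=(0,0,0,0)
Op 2: merge R0<->R1 -> R0=(0,0,0,0) R1=(0,0,0,0)
Op 3: inc R0 by 2 -> R0=(2,0,0,0) value=2
Op 4: inc R1 by 5 -> R1=(0,5,0,0) value=5
Op 5: merge R3<->R0 -> R3=(2,0,0,0) R0=(2,0,0,0)
Op 6: inc R3 by 1 -> R3=(2,0,0,1) value=3
Op 7: inc R3 by 1 -> R3=(2,0,0,2) value=4
Op 8: inc R1 by 4 -> R1=(0,9,0,0) value=9
Op 9: merge R1<->R3 -> R1=(2,9,0,2) R3=(2,9,0,2)
Op 10: inc R1 by 4 -> R1=(2,13,0,2) value=17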